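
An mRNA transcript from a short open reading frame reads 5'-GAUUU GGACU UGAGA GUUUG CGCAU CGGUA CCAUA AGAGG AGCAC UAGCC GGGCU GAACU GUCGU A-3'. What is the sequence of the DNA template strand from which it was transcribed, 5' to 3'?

Replace U with T to get the coding DNA strand: GATTTGGACTTGAGAGTTTGCGCATCGGTACCATAAGAGGAGCACTAGCCGGGCTGAACTGTCGTA. The template strand is its reverse complement (complement CTAAACCTGAACTCTCAAACGCGTAGCCATGGTATTCTCCTCGTGATCGGCCCGACTTGACAGCAT, then reverse).

5'-TACGACAGTTCAGCCCGGCTAGTGCTCCTCTTATGGTACCGATGCGCAAACTCTCAAGTCCAAATC-3'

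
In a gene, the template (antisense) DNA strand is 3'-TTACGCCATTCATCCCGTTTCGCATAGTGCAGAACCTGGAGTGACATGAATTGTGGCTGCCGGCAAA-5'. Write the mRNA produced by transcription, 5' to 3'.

Reading the template 3'→5' as shown, RNA polymerase pairs each base (A→U, T→A, G↔C) to build mRNA 5'→3' directly.

5'-AAUGCGGUAAGUAGGGCAAAGCGUAUCACGUCUUGGACCUCACUGUACUUAACACCGACGGCCGUUU-3'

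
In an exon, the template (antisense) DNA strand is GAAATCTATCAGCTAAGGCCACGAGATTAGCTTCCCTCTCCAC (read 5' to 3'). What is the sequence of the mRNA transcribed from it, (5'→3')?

The mRNA has the sequence of the coding strand (reverse complement of the template) with T→U. Reverse complement of GAAATCTATCAGCTAAGGCCACGAGATTAGCTTCCCTCTCCAC is GTGGAGAGGGAAGCTAATCTCGTGGCCTTAGCTGATAGATTTC; then T→U.

5'-GUGGAGAGGGAAGCUAAUCUCGUGGCCUUAGCUGAUAGAUUUC-3'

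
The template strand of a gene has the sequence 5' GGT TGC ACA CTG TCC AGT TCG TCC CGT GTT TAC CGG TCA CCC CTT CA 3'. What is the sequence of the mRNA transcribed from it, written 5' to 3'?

5′-UGAAGGGGUGACCGGUAAACACGGGACGAACUGGACAGUGUGCAACC-3′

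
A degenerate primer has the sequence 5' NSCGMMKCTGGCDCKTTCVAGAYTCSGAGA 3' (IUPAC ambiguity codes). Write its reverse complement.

5'-TCTCSGARTCTBGAAMGHGCCAGMKKCGSN-3'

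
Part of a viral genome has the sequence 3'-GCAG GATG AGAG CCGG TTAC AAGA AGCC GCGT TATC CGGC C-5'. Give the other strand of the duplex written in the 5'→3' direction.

5'-CGTCCTACTCTCGGCCAATGTTCTTCGGCGCAATAGGCCGG-3'

The strand is given 3'→5', so its complement runs 5'→3' in the same left-to-right order: pair each base A↔T, G↔C.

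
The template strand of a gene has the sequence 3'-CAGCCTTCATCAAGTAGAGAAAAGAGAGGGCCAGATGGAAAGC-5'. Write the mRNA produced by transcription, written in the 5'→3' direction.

5'-GUCGGAAGUAGUUCAUCUCUUUUCUCUCCCGGUCUACCUUUCG-3'

Reading the template 3'→5' as shown, RNA polymerase pairs each base (A→U, T→A, G↔C) to build mRNA 5'→3' directly.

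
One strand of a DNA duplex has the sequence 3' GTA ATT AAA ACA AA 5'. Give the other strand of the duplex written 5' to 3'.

The strand is given 3'→5', so its complement runs 5'→3' in the same left-to-right order: pair each base A↔T, G↔C.

5'-CATTAATTTTGTTT-3'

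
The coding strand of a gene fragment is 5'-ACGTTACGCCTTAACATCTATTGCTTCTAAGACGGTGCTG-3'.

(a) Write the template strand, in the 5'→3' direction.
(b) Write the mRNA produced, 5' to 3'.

(a) The template strand is the reverse complement of the coding strand: complement TGCAATGCGGAATTGTAGATAACGAAGATTCTGCCACGAC, then reverse.
(b) mRNA matches the coding strand with T→U.

(a) 5'-CAGCACCGTCTTAGAAGCAATAGATGTTAAGGCGTAACGT-3'
(b) 5'-ACGUUACGCCUUAACAUCUAUUGCUUCUAAGACGGUGCUG-3'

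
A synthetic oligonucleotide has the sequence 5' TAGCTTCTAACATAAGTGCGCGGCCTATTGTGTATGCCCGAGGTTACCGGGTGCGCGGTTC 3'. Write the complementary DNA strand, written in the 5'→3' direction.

The complement of TAGCTTCTAACATAAGTGCGCGGCCTATTGTGTATGCCCGAGGTTACCGGGTGCGCGGTTC is ATCGAAGATTGTATTCACGCGCCGGATAACACATACGGGCTCCAATGGCCCACGCGCCAAG (A↔T, G↔C). DNA strands are antiparallel, so the complementary strand runs 3'→5'; reversing gives the 5'→3' form.

5′-GAACCGCGCACCCGGTAACCTCGGGCATACACAATAGGCCGCGCACTTATGTTAGAAGCTA-3′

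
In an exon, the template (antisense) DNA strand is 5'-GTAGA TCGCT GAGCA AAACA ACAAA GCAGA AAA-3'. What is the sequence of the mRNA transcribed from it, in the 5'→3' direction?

5′-UUUUCUGCUUUGUUGUUUUGCUCAGCGAUCUAC-3′

The mRNA has the sequence of the coding strand (reverse complement of the template) with T→U. Reverse complement of GTAGATCGCTGAGCAAAACAACAAAGCAGAAAA is TTTTCTGCTTTGTTGTTTTGCTCAGCGATCTAC; then T→U.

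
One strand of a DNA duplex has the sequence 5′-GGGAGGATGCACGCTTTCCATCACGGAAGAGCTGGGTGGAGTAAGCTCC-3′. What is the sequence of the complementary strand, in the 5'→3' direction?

5′-GGAGCTTACTCCACCCAGCTCTTCCGTGATGGAAAGCGTGCATCCTCCC-3′

The complement of GGGAGGATGCACGCTTTCCATCACGGAAGAGCTGGGTGGAGTAAGCTCC is CCCTCCTACGTGCGAAAGGTAGTGCCTTCTCGACCCACCTCATTCGAGG (A↔T, G↔C). DNA strands are antiparallel, so the complementary strand runs 3'→5'; reversing gives the 5'→3' form.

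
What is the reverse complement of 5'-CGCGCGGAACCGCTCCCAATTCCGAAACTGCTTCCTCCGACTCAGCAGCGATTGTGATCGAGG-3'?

5'-CCTCGATCACAATCGCTGCTGAGTCGGAGGAAGCAGTTTCGGAATTGGGAGCGGTTCCGCGCG-3'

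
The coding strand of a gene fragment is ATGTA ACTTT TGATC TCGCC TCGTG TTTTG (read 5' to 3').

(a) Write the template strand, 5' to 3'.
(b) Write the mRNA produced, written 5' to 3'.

(a) The template strand is the reverse complement of the coding strand: complement TACATTGAAAACTAGAGCGGAGCACAAAAC, then reverse.
(b) mRNA matches the coding strand with T→U.

(a) 5'-CAAAACACGAGGCGAGATCAAAAGTTACAT-3'
(b) 5'-AUGUAACUUUUGAUCUCGCCUCGUGUUUUG-3'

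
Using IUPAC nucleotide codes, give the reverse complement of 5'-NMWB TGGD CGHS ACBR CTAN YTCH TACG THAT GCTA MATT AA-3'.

5′-TTAATKTAGCATDACGTADGARNTAGYVGTSDCGHCCAVWKN-3′

Standard pairs A↔T, G↔C; ambiguity codes pair R↔Y, M↔K, W↔W, S↔S, B↔V, D↔H, N↔N. Complement (NKWVACCHGCDSTGVYGATNRAGDATGCADTACGATKTAATT), then reverse for 5'→3'.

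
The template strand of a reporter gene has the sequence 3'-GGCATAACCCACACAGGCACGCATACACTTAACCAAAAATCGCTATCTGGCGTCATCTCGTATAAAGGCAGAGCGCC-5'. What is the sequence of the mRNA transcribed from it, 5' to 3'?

5'-CCGUAUUGGGUGUGUCCGUGCGUAUGUGAAUUGGUUUUUAGCGAUAGACCGCAGUAGAGCAUAUUUCCGUCUCGCGG-3'

Reading the template 3'→5' as shown, RNA polymerase pairs each base (A→U, T→A, G↔C) to build mRNA 5'→3' directly.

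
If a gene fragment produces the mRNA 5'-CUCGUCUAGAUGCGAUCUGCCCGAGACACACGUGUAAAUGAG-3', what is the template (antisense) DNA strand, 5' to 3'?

5'-CTCATTTACACGTGTGTCTCGGGCAGATCGCATCTAGACGAG-3'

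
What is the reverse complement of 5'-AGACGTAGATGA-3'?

5'-TCATCTACGTCT-3'

Complement each base (A↔T, G↔C): TCTGCATCTACT. Then reverse.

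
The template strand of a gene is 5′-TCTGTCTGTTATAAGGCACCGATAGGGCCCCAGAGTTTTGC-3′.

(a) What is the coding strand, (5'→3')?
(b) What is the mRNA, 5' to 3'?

(a) 5'-GCAAAACTCTGGGGCCCTATCGGTGCCTTATAACAGACAGA-3'
(b) 5′-GCAAAACUCUGGGGCCCUAUCGGUGCCUUAUAACAGACAGA-3′

(a) The coding strand is the reverse complement of the template: complement AGACAGACAATATTCCGTGGCTATCCCGGGGTCTCAAAACG, then reverse.
(b) mRNA has the coding-strand sequence with T→U.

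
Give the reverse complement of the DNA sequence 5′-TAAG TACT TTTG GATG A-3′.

5'-TCATCCAAAAGTACTTA-3'

Complement each base (A↔T, G↔C): ATTCATGAAAACCTACT. Then reverse.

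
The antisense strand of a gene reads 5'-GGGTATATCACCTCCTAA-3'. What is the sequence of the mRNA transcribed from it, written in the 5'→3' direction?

The mRNA has the sequence of the coding strand (reverse complement of the template) with T→U. Reverse complement of GGGTATATCACCTCCTAA is TTAGGAGGTGATATACCC; then T→U.

5'-UUAGGAGGUGAUAUACCC-3'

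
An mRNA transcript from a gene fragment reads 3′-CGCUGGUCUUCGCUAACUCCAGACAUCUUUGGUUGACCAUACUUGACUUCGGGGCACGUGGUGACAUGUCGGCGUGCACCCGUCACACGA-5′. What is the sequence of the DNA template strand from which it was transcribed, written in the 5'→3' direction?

Written 5'→3' the mRNA is AGCACACUGCCCACGUGCGGCUGUACAGUGGUGCACGGGGCUUCAGUUCAUACCAGUUGGUUUCUACAGACCUCAAUCGCUUCUGGUCGC, so the coding DNA strand is AGCACACTGCCCACGTGCGGCTGTACAGTGGTGCACGGGGCTTCAGTTCATACCAGTTGGTTTCTACAGACCTCAATCGCTTCTGGTCGC. The template is its reverse complement.

5′-GCGACCAGAAGCGATTGAGGTCTGTAGAAACCAACTGGTATGAACTGAAGCCCCGTGCACCACTGTACAGCCGCACGTGGGCAGTGTGCT-3′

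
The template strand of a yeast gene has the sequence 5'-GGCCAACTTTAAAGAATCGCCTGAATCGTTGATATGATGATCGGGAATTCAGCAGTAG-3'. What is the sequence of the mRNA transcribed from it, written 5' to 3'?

The mRNA has the sequence of the coding strand (reverse complement of the template) with T→U. Reverse complement of GGCCAACTTTAAAGAATCGCCTGAATCGTTGATATGATGATCGGGAATTCAGCAGTAG is CTACTGCTGAATTCCCGATCATCATATCAACGATTCAGGCGATTCTTTAAAGTTGGCC; then T→U.

5'-CUACUGCUGAAUUCCCGAUCAUCAUAUCAACGAUUCAGGCGAUUCUUUAAAGUUGGCC-3'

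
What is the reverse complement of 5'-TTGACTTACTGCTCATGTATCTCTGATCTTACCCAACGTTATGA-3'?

Reading the sequence 3'→5' and pairing each base (A↔T, G↔C) gives the reverse complement directly.

5'-TCATAACGTTGGGTAAGATCAGAGATACATGAGCAGTAAGTCAA-3'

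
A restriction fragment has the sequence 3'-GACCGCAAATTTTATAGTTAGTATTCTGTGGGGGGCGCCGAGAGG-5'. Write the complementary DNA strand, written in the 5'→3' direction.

5'-CTGGCGTTTAAAATATCAATCATAAGACACCCCCCGCGGCTCTCC-3'

The strand is given 3'→5', so its complement runs 5'→3' in the same left-to-right order: pair each base A↔T, G↔C.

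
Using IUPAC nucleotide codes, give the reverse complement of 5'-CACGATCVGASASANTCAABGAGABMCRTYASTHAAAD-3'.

5′-HTTTDASTRAYGKVTCTCVTTGANTSTSTCBGATCGTG-3′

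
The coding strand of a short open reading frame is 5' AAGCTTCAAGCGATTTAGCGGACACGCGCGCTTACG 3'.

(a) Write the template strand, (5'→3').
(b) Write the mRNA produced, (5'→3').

(a) 5′-CGTAAGCGCGCGTGTCCGCTAAATCGCTTGAAGCTT-3′
(b) 5'-AAGCUUCAAGCGAUUUAGCGGACACGCGCGCUUACG-3'

(a) The template strand is the reverse complement of the coding strand: complement TTCGAAGTTCGCTAAATCGCCTGTGCGCGCGAATGC, then reverse.
(b) mRNA matches the coding strand with T→U.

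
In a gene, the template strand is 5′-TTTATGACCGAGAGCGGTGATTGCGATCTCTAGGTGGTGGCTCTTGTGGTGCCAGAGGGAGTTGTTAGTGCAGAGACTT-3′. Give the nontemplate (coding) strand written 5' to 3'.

5'-AAGTCTCTGCACTAACAACTCCCTCTGGCACCACAAGAGCCACCACCTAGAGATCGCAATCACCGCTCTCGGTCATAAA-3'

The coding strand is complementary and antiparallel to the template: take the complement (A↔T, G↔C) and reverse.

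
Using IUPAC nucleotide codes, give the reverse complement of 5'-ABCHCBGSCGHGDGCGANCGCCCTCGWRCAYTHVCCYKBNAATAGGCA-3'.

Standard pairs A↔T, G↔C; ambiguity codes pair R↔Y, K↔M, W↔W, S↔S, B↔V, D↔H, N↔N. Complement (TVGDGVCSGCDCHCGCTNGCGGGAGCWYGTRADBGGRMVNTTATCCGT), then reverse for 5'→3'.

5'-TGCCTATTNVMRGGBDARTGYWCGAGGGCGNTCGCHCDCGSCVGDGVT-3'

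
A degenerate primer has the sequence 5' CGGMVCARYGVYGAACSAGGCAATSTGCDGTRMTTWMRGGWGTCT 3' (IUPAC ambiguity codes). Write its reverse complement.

5'-AGACWCCYKWAAKYACHGCASATTGCCTSGTTCRBCRYTGBKCCG-3'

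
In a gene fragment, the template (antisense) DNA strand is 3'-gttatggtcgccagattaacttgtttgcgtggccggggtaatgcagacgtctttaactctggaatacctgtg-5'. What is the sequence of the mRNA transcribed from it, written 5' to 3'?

5'-CAAUACCAGCGGUCUAAUUGAACAAACGCACCGGCCCCAUUACGUCUGCAGAAAUUGAGACCUUAUGGACAC-3'

Reading the template 3'→5' as shown, RNA polymerase pairs each base (A→U, T→A, G↔C) to build mRNA 5'→3' directly.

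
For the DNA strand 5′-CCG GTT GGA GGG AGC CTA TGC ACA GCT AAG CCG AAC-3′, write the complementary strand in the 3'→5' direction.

3'-GGCCAACCTCCCTCGGATACGTGTCGATTCGGCTTG-5'

Base-pairing A↔T, G↔C gives the complement. The complementary strand is antiparallel, so paired with a 5'→3' strand it runs 3'→5'.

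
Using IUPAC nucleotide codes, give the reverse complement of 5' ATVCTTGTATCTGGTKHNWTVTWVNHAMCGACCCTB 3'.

5′-VAGGGTCGKTDNBWABAWNDMACCAGATACAAGBAT-3′

Standard pairs A↔T, G↔C; ambiguity codes pair M↔K, W↔W, B↔V, H↔D, N↔N. Complement (TABGAACATAGACCAMDNWABAWBNDTKGCTGGGAV), then reverse for 5'→3'.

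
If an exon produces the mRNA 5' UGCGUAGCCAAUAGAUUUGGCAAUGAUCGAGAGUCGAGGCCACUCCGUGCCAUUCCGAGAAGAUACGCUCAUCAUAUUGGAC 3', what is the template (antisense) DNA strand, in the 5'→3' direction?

Replace U with T to get the coding DNA strand: TGCGTAGCCAATAGATTTGGCAATGATCGAGAGTCGAGGCCACTCCGTGCCATTCCGAGAAGATACGCTCATCATATTGGAC. The template strand is its reverse complement (complement ACGCATCGGTTATCTAAACCGTTACTAGCTCTCAGCTCCGGTGAGGCACGGTAAGGCTCTTCTATGCGAGTAGTATAACCTG, then reverse).

5'-GTCCAATATGATGAGCGTATCTTCTCGGAATGGCACGGAGTGGCCTCGACTCTCGATCATTGCCAAATCTATTGGCTACGCA-3'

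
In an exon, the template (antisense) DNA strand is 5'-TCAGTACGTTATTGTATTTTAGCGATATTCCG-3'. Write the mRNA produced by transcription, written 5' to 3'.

5′-CGGAAUAUCGCUAAAAUACAAUAACGUACUGA-3′

RNA polymerase reads the template 3'→5' and synthesizes mRNA 5'→3' by base-pairing (A→U, T→A, G↔C). The complement of the template is AGTCATGCAATAACATAAAATCGCTATAAGGC; antiparallel, so 5'→3' the coding strand is CGGAATATCGCTAAAATACAATAACGTACTGA. Replace T with U for the mRNA.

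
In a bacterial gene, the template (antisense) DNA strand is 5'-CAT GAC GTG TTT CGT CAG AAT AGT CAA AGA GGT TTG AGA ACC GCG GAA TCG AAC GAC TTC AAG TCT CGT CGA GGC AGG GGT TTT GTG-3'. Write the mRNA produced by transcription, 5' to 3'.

RNA polymerase reads the template 3'→5' and synthesizes mRNA 5'→3' by base-pairing (A→U, T→A, G↔C). The complement of the template is GTACTGCACAAAGCAGTCTTATCAGTTTCTCCAAACTCTTGGCGCCTTAGCTTGCTGAAGTTCAGAGCAGCTCCGTCCCCAAAACAC; antiparallel, so 5'→3' the coding strand is CACAAAACCCCTGCCTCGACGAGACTTGAAGTCGTTCGATTCCGCGGTTCTCAAACCTCTTTGACTATTCTGACGAAACACGTCATG. Replace T with U for the mRNA.

5'-CACAAAACCCCUGCCUCGACGAGACUUGAAGUCGUUCGAUUCCGCGGUUCUCAAACCUCUUUGACUAUUCUGACGAAACACGUCAUG-3'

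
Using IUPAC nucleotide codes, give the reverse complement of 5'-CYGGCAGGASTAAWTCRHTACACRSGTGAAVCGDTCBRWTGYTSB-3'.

5'-VSARCAWYVGAHCGBTTCACSYGTGTADYGAWTTASTCCTGCCRG-3'

Standard pairs A↔T, G↔C; ambiguity codes pair R↔Y, W↔W, S↔S, B↔V, D↔H. Complement (GRCCGTCCTSATTWAGYDATGTGYSCACTTBGCHAGVYWACRASV), then reverse for 5'→3'.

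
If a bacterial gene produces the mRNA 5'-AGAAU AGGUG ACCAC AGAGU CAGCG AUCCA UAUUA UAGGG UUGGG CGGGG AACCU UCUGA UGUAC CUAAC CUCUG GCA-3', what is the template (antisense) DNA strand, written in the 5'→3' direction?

Replace U with T to get the coding DNA strand: AGAATAGGTGACCACAGAGTCAGCGATCCATATTATAGGGTTGGGCGGGGAACCTTCTGATGTACCTAACCTCTGGCA. The template strand is its reverse complement (complement TCTTATCCACTGGTGTCTCAGTCGCTAGGTATAATATCCCAACCCGCCCCTTGGAAGACTACATGGATTGGAGACCGT, then reverse).

5′-TGCCAGAGGTTAGGTACATCAGAAGGTTCCCCGCCCAACCCTATAATATGGATCGCTGACTCTGTGGTCACCTATTCT-3′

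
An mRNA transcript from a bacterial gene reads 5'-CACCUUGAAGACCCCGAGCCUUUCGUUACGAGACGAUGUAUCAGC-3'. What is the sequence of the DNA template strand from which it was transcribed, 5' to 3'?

Replace U with T to get the coding DNA strand: CACCTTGAAGACCCCGAGCCTTTCGTTACGAGACGATGTATCAGC. The template strand is its reverse complement (complement GTGGAACTTCTGGGGCTCGGAAAGCAATGCTCTGCTACATAGTCG, then reverse).

5'-GCTGATACATCGTCTCGTAACGAAAGGCTCGGGGTCTTCAAGGTG-3'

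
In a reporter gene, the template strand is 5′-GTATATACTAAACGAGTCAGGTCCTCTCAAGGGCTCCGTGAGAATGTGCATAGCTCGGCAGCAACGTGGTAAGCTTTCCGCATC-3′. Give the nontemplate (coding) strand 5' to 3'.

5′-GATGCGGAAAGCTTACCACGTTGCTGCCGAGCTATGCACATTCTCACGGAGCCCTTGAGAGGACCTGACTCGTTTAGTATATAC-3′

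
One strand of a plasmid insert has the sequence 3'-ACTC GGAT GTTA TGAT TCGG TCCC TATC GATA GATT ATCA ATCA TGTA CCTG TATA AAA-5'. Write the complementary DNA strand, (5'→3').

5'-TGAGCCTACAATACTAAGCCAGGGATAGCTATCTAATAGTTAGTACATGGACATATTTT-3'

The strand is given 3'→5', so its complement runs 5'→3' in the same left-to-right order: pair each base A↔T, G↔C.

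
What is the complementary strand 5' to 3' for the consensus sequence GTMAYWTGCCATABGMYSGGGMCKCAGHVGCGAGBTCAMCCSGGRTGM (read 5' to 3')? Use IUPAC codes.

5'-KCAYCCSGGKTGAVCTCGCBDCTGMGKCCCSRKCVTATGGCAWRTKAC-3'

Standard pairs A↔T, G↔C; ambiguity codes pair R↔Y, M↔K, W↔W, S↔S, B↔V, H↔D. Complement (CAKTRWACGGTATVCKRSCCCKGMGTCDBCGCTCVAGTKGGSCCYACK), then reverse for 5'→3'.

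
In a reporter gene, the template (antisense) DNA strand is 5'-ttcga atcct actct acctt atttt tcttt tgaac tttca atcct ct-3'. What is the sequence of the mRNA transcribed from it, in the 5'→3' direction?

5'-AGAGGAUUGAAAGUUCAAAAGAAAAAUAAGGUAGAGUAGGAUUCGAA-3'

RNA polymerase reads the template 3'→5' and synthesizes mRNA 5'→3' by base-pairing (A→U, T→A, G↔C). The complement of the template is AAGCTTAGGATGAGATGGAATAAAAAGAAAACTTGAAAGTTAGGAGA; antiparallel, so 5'→3' the coding strand is AGAGGATTGAAAGTTCAAAAGAAAAATAAGGTAGAGTAGGATTCGAA. Replace T with U for the mRNA.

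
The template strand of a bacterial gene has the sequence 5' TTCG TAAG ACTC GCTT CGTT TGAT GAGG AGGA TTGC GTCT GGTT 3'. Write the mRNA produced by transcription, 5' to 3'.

5'-AACCAGACGCAAUCCUCCUCAUCAAACGAAGCGAGUCUUACGAA-3'

RNA polymerase reads the template 3'→5' and synthesizes mRNA 5'→3' by base-pairing (A→U, T→A, G↔C). The complement of the template is AAGCATTCTGAGCGAAGCAAACTACTCCTCCTAACGCAGACCAA; antiparallel, so 5'→3' the coding strand is AACCAGACGCAATCCTCCTCATCAAACGAAGCGAGTCTTACGAA. Replace T with U for the mRNA.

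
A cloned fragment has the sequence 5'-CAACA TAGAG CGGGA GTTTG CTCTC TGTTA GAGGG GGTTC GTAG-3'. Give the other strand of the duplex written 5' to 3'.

The complement of CAACATAGAGCGGGAGTTTGCTCTCTGTTAGAGGGGGTTCGTAG is GTTGTATCTCGCCCTCAAACGAGAGACAATCTCCCCCAAGCATC (A↔T, G↔C). DNA strands are antiparallel, so the complementary strand runs 3'→5'; reversing gives the 5'→3' form.

5'-CTACGAACCCCCTCTAACAGAGAGCAAACTCCCGCTCTATGTTG-3'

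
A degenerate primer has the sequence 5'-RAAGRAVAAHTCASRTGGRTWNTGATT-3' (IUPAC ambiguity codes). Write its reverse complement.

Standard pairs A↔T, G↔C; ambiguity codes pair R↔Y, W↔W, S↔S, H↔D, V↔B, N↔N. Complement (YTTCYTBTTDAGTSYACCYAWNACTAA), then reverse for 5'→3'.

5'-AATCANWAYCCAYSTGADTTBTYCTTY-3'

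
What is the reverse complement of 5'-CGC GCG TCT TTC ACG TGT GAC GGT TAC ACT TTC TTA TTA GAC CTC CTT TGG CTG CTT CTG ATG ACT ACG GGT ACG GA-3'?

5'-TCCGTACCCGTAGTCATCAGAAGCAGCCAAAGGAGGTCTAATAAGAAAGTGTAACCGTCACACGTGAAAGACGCGCG-3'

Complement each base (A↔T, G↔C): GCGCGCAGAAAGTGCACACTGCCAATGTGAAAGAATAATCTGGAGGAAACCGACGAAGACTACTGATGCCCATGCCT. Then reverse.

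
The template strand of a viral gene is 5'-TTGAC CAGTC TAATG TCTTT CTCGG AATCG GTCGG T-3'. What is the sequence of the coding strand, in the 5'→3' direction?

5'-ACCGACCGATTCCGAGAAAGACATTAGACTGGTCAA-3'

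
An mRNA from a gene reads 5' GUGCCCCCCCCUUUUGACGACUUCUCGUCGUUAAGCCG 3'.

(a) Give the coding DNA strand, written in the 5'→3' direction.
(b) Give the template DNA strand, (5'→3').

(a) 5'-GTGCCCCCCCCTTTTGACGACTTCTCGTCGTTAAGCCG-3'
(b) 5'-CGGCTTAACGACGAGAAGTCGTCAAAAGGGGGGGGCAC-3'

(a) The coding strand matches the mRNA with U→T.
(b) The template strand is the reverse complement of the coding strand.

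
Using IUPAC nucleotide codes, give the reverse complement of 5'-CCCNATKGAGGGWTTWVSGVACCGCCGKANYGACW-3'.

Standard pairs A↔T, G↔C; ambiguity codes pair Y↔R, K↔M, W↔W, S↔S, V↔B, N↔N. Complement (GGGNTAMCTCCCWAAWBSCBTGGCGGCMTNRCTGW), then reverse for 5'→3'.

5'-WGTCRNTMCGGCGGTBCSBWAAWCCCTCMATNGGG-3'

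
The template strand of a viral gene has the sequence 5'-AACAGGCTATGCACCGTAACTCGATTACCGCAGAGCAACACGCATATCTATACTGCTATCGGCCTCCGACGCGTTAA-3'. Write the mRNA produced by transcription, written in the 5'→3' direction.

5'-UUAACGCGUCGGAGGCCGAUAGCAGUAUAGAUAUGCGUGUUGCUCUGCGGUAAUCGAGUUACGGUGCAUAGCCUGUU-3'

The mRNA has the sequence of the coding strand (reverse complement of the template) with T→U. Reverse complement of AACAGGCTATGCACCGTAACTCGATTACCGCAGAGCAACACGCATATCTATACTGCTATCGGCCTCCGACGCGTTAA is TTAACGCGTCGGAGGCCGATAGCAGTATAGATATGCGTGTTGCTCTGCGGTAATCGAGTTACGGTGCATAGCCTGTT; then T→U.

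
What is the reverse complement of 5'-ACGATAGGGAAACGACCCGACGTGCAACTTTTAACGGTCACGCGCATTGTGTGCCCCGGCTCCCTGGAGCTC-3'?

5′-GAGCTCCAGGGAGCCGGGGCACACAATGCGCGTGACCGTTAAAAGTTGCACGTCGGGTCGTTTCCCTATCGT-3′

Reading the sequence 3'→5' and pairing each base (A↔T, G↔C) gives the reverse complement directly.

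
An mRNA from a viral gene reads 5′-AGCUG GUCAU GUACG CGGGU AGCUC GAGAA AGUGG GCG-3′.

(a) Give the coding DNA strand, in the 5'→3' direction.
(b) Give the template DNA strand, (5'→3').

(a) 5'-AGCTGGTCATGTACGCGGGTAGCTCGAGAAAGTGGGCG-3'
(b) 5'-CGCCCACTTTCTCGAGCTACCCGCGTACATGACCAGCT-3'

(a) The coding strand matches the mRNA with U→T.
(b) The template strand is the reverse complement of the coding strand.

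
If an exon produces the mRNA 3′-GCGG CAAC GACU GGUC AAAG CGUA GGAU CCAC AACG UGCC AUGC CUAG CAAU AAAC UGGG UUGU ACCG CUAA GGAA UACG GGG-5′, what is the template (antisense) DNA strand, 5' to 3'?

Written 5'→3' the mRNA is GGGGCAUAAGGAAUCGCCAUGUUGGGUCAAAUAACGAUCCGUACCGUGCAACACCUAGGAUGCGAAACUGGUCAGCAACGGCG, so the coding DNA strand is GGGGCATAAGGAATCGCCATGTTGGGTCAAATAACGATCCGTACCGTGCAACACCTAGGATGCGAAACTGGTCAGCAACGGCG. The template is its reverse complement.

5'-CGCCGTTGCTGACCAGTTTCGCATCCTAGGTGTTGCACGGTACGGATCGTTATTTGACCCAACATGGCGATTCCTTATGCCCC-3'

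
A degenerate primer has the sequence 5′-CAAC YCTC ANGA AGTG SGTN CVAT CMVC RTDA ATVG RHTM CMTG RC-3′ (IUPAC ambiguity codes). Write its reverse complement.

5'-GYCAKGKADYCBATTHAYGBKGATBGNACSCACTTCNTGAGRGTTG-3'

Standard pairs A↔T, G↔C; ambiguity codes pair R↔Y, M↔K, S↔S, D↔H, V↔B, N↔N. Complement (GTTGRGAGTNCTTCACSCANGBTAGKBGYAHTTABCYDAKGKACYG), then reverse for 5'→3'.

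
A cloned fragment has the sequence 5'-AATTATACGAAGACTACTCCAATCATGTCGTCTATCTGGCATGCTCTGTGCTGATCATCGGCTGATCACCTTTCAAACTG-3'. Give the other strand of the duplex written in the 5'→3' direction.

5'-CAGTTTGAAAGGTGATCAGCCGATGATCAGCACAGAGCATGCCAGATAGACGACATGATTGGAGTAGTCTTCGTATAATT-3'

Pairing A↔T and G↔C gives TTAATATGCTTCTGATGAGGTTAGTACAGCAGATAGACCGTACGAGACACGACTAGTAGCCGACTAGTGGAAAGTTTGAC, running 3'→5'. Reverse for the 5'→3' convention.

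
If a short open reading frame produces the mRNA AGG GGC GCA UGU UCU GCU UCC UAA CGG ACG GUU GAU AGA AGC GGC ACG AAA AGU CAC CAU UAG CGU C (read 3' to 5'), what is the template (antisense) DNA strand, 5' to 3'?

5′-TCCCCGCGTACAAGACGAAGGATTGCCTGCCAACTATCTTCGCCGTGCTTTTCAGTGGTAATCGCAG-3′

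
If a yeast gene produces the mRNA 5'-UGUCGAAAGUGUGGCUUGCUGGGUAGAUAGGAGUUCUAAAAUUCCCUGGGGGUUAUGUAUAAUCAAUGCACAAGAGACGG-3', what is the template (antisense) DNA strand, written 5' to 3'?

5′-CCGTCTCTTGTGCATTGATTATACATAACCCCCAGGGAATTTTAGAACTCCTATCTACCCAGCAAGCCACACTTTCGACA-3′

Replace U with T to get the coding DNA strand: TGTCGAAAGTGTGGCTTGCTGGGTAGATAGGAGTTCTAAAATTCCCTGGGGGTTATGTATAATCAATGCACAAGAGACGG. The template strand is its reverse complement (complement ACAGCTTTCACACCGAACGACCCATCTATCCTCAAGATTTTAAGGGACCCCCAATACATATTAGTTACGTGTTCTCTGCC, then reverse).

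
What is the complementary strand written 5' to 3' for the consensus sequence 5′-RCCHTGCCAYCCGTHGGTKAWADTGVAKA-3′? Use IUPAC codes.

5'-TMTBCAHTWTMACCDACGGRTGGCADGGY-3'

Standard pairs A↔T, G↔C; ambiguity codes pair R↔Y, K↔M, W↔W, D↔H, V↔B. Complement (YGGDACGGTRGGCADCCAMTWTHACBTMT), then reverse for 5'→3'.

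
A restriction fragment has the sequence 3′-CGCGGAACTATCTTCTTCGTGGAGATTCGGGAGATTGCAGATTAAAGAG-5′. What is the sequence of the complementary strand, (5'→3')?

5'-GCGCCTTGATAGAAGAAGCACCTCTAAGCCCTCTAACGTCTAATTTCTC-3'

The strand is given 3'→5', so its complement runs 5'→3' in the same left-to-right order: pair each base A↔T, G↔C.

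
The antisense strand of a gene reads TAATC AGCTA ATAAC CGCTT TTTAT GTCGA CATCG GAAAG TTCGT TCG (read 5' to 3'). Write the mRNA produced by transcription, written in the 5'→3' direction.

The mRNA has the sequence of the coding strand (reverse complement of the template) with T→U. Reverse complement of TAATCAGCTAATAACCGCTTTTTATGTCGACATCGGAAAGTTCGTTCG is CGAACGAACTTTCCGATGTCGACATAAAAAGCGGTTATTAGCTGATTA; then T→U.

5'-CGAACGAACUUUCCGAUGUCGACAUAAAAAGCGGUUAUUAGCUGAUUA-3'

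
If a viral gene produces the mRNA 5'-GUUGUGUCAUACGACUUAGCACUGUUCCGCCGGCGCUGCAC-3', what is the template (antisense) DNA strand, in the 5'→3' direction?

5'-GTGCAGCGCCGGCGGAACAGTGCTAAGTCGTATGACACAAC-3'

Replace U with T to get the coding DNA strand: GTTGTGTCATACGACTTAGCACTGTTCCGCCGGCGCTGCAC. The template strand is its reverse complement (complement CAACACAGTATGCTGAATCGTGACAAGGCGGCCGCGACGTG, then reverse).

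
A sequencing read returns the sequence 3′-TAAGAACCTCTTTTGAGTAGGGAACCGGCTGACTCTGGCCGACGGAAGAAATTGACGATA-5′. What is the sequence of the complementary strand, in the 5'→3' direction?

The strand is given 3'→5', so its complement runs 5'→3' in the same left-to-right order: pair each base A↔T, G↔C.

5'-ATTCTTGGAGAAAACTCATCCCTTGGCCGACTGAGACCGGCTGCCTTCTTTAACTGCTAT-3'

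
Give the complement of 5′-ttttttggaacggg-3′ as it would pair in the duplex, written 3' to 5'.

Base-pairing A↔T, G↔C gives the complement. The complementary strand is antiparallel, so paired with a 5'→3' strand it runs 3'→5'.

3'-AAAAAACCTTGCCC-5'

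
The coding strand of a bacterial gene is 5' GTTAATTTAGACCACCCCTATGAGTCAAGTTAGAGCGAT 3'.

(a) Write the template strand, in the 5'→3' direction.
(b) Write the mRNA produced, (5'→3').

(a) 5'-ATCGCTCTAACTTGACTCATAGGGGTGGTCTAAATTAAC-3'
(b) 5'-GUUAAUUUAGACCACCCCUAUGAGUCAAGUUAGAGCGAU-3'

(a) The template strand is the reverse complement of the coding strand: complement CAATTAAATCTGGTGGGGATACTCAGTTCAATCTCGCTA, then reverse.
(b) mRNA matches the coding strand with T→U.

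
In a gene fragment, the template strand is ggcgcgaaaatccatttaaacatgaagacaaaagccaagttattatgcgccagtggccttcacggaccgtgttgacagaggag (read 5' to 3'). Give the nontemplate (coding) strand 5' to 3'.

5′-CTCCTCTGTCAACACGGTCCGTGAAGGCCACTGGCGCATAATAACTTGGCTTTTGTCTTCATGTTTAAATGGATTTTCGCGCC-3′

The coding strand is complementary and antiparallel to the template: take the complement (A↔T, G↔C) and reverse.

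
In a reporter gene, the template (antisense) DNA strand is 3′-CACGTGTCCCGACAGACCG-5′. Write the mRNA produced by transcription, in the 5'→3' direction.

5'-GUGCACAGGGCUGUCUGGC-3'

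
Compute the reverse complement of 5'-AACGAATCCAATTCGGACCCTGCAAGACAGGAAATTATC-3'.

5'-GATAATTTCCTGTCTTGCAGGGTCCGAATTGGATTCGTT-3'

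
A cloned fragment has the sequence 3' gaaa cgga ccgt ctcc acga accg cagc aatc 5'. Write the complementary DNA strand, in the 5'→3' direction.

The strand is given 3'→5', so its complement runs 5'→3' in the same left-to-right order: pair each base A↔T, G↔C.

5'-CTTTGCCTGGCAGAGGTGCTTGGCGTCGTTAG-3'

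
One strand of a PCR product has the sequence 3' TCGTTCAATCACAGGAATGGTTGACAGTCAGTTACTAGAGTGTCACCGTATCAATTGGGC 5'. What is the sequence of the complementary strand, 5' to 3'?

5′-AGCAAGTTAGTGTCCTTACCAACTGTCAGTCAATGATCTCACAGTGGCATAGTTAACCCG-3′

The strand is given 3'→5', so its complement runs 5'→3' in the same left-to-right order: pair each base A↔T, G↔C.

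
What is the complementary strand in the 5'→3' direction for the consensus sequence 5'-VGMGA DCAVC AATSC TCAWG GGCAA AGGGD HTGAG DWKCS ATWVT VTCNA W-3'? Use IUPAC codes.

5'-WTNGABABWATSGMWHCTCADHCCCTTTGCCCWTGAGSATTGBTGHTCKCB-3'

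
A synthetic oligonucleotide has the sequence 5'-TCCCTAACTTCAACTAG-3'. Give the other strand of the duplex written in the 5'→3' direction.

5'-CTAGTTGAAGTTAGGGA-3'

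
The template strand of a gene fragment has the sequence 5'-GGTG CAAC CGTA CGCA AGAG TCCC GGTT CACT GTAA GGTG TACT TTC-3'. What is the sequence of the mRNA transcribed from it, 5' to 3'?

5'-GAAAGUACACCUUACAGUGAACCGGGACUCUUGCGUACGGUUGCACC-3'

RNA polymerase reads the template 3'→5' and synthesizes mRNA 5'→3' by base-pairing (A→U, T→A, G↔C). The complement of the template is CCACGTTGGCATGCGTTCTCAGGGCCAAGTGACATTCCACATGAAAG; antiparallel, so 5'→3' the coding strand is GAAAGTACACCTTACAGTGAACCGGGACTCTTGCGTACGGTTGCACC. Replace T with U for the mRNA.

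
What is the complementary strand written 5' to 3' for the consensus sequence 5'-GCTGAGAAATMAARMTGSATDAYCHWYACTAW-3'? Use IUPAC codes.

Standard pairs A↔T, G↔C; ambiguity codes pair R↔Y, M↔K, W↔W, S↔S, D↔H. Complement (CGACTCTTTAKTTYKACSTAHTRGDWRTGATW), then reverse for 5'→3'.

5'-WTAGTRWDGRTHATSCAKYTTKATTTCTCAGC-3'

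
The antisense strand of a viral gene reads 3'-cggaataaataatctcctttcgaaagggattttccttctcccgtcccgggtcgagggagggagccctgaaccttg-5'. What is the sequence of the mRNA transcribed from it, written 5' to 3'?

Reading the template 3'→5' as shown, RNA polymerase pairs each base (A→U, T→A, G↔C) to build mRNA 5'→3' directly.

5′-GCCUUAUUUAUUAGAGGAAAGCUUUCCCUAAAAGGAAGAGGGCAGGGCCCAGCUCCCUCCCUCGGGACUUGGAAC-3′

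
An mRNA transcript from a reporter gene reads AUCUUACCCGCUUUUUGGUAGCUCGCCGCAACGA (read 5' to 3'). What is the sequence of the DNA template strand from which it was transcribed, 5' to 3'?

5'-TCGTTGCGGCGAGCTACCAAAAAGCGGGTAAGAT-3'

Replace U with T to get the coding DNA strand: ATCTTACCCGCTTTTTGGTAGCTCGCCGCAACGA. The template strand is its reverse complement (complement TAGAATGGGCGAAAAACCATCGAGCGGCGTTGCT, then reverse).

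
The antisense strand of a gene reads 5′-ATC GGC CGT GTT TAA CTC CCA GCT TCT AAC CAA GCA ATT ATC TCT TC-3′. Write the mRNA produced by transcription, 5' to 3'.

5'-GAAGAGAUAAUUGCUUGGUUAGAAGCUGGGAGUUAAACACGGCCGAU-3'

RNA polymerase reads the template 3'→5' and synthesizes mRNA 5'→3' by base-pairing (A→U, T→A, G↔C). The complement of the template is TAGCCGGCACAAATTGAGGGTCGAAGATTGGTTCGTTAATAGAGAAG; antiparallel, so 5'→3' the coding strand is GAAGAGATAATTGCTTGGTTAGAAGCTGGGAGTTAAACACGGCCGAT. Replace T with U for the mRNA.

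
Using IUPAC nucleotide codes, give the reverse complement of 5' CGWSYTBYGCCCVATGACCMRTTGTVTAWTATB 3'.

5'-VATAWTABACAAYKGGTCATBGGGCRVARSWCG-3'

Standard pairs A↔T, G↔C; ambiguity codes pair R↔Y, M↔K, W↔W, S↔S, B↔V. Complement (GCWSRAVRCGGGBTACTGGKYAACABATWATAV), then reverse for 5'→3'.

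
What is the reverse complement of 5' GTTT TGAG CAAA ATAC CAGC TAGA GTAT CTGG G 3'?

5'-CCCAGATACTCTAGCTGGTATTTTGCTCAAAAC-3'

Complement each base (A↔T, G↔C): CAAAACTCGTTTTATGGTCGATCTCATAGACCC. Then reverse.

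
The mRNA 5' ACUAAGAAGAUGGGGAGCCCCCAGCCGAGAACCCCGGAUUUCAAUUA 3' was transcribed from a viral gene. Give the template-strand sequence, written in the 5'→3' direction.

5'-TAATTGAAATCCGGGGTTCTCGGCTGGGGGCTCCCCATCTTCTTAGT-3'

Replace U with T to get the coding DNA strand: ACTAAGAAGATGGGGAGCCCCCAGCCGAGAACCCCGGATTTCAATTA. The template strand is its reverse complement (complement TGATTCTTCTACCCCTCGGGGGTCGGCTCTTGGGGCCTAAAGTTAAT, then reverse).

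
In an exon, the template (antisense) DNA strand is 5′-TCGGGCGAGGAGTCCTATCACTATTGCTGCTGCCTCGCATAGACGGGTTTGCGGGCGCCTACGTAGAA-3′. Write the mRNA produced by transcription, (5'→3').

5'-UUCUACGUAGGCGCCCGCAAACCCGUCUAUGCGAGGCAGCAGCAAUAGUGAUAGGACUCCUCGCCCGA-3'

RNA polymerase reads the template 3'→5' and synthesizes mRNA 5'→3' by base-pairing (A→U, T→A, G↔C). The complement of the template is AGCCCGCTCCTCAGGATAGTGATAACGACGACGGAGCGTATCTGCCCAAACGCCCGCGGATGCATCTT; antiparallel, so 5'→3' the coding strand is TTCTACGTAGGCGCCCGCAAACCCGTCTATGCGAGGCAGCAGCAATAGTGATAGGACTCCTCGCCCGA. Replace T with U for the mRNA.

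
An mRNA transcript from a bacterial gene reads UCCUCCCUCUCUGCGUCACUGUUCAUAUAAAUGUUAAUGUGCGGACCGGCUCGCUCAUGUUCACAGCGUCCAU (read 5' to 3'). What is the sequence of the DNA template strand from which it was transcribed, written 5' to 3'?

5'-ATGGACGCTGTGAACATGAGCGAGCCGGTCCGCACATTAACATTTATATGAACAGTGACGCAGAGAGGGAGGA-3'

Replace U with T to get the coding DNA strand: TCCTCCCTCTCTGCGTCACTGTTCATATAAATGTTAATGTGCGGACCGGCTCGCTCATGTTCACAGCGTCCAT. The template strand is its reverse complement (complement AGGAGGGAGAGACGCAGTGACAAGTATATTTACAATTACACGCCTGGCCGAGCGAGTACAAGTGTCGCAGGTA, then reverse).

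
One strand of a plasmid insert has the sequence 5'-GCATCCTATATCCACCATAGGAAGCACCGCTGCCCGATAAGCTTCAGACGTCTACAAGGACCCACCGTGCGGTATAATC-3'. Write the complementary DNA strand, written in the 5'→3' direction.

5'-GATTATACCGCACGGTGGGTCCTTGTAGACGTCTGAAGCTTATCGGGCAGCGGTGCTTCCTATGGTGGATATAGGATGC-3'

The complement of GCATCCTATATCCACCATAGGAAGCACCGCTGCCCGATAAGCTTCAGACGTCTACAAGGACCCACCGTGCGGTATAATC is CGTAGGATATAGGTGGTATCCTTCGTGGCGACGGGCTATTCGAAGTCTGCAGATGTTCCTGGGTGGCACGCCATATTAG (A↔T, G↔C). DNA strands are antiparallel, so the complementary strand runs 3'→5'; reversing gives the 5'→3' form.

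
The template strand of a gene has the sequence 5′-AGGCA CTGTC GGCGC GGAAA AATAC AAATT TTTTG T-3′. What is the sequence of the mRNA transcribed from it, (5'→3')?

5'-ACAAAAAAUUUGUAUUUUUCCGCGCCGACAGUGCCU-3'

RNA polymerase reads the template 3'→5' and synthesizes mRNA 5'→3' by base-pairing (A→U, T→A, G↔C). The complement of the template is TCCGTGACAGCCGCGCCTTTTTATGTTTAAAAAACA; antiparallel, so 5'→3' the coding strand is ACAAAAAATTTGTATTTTTCCGCGCCGACAGTGCCT. Replace T with U for the mRNA.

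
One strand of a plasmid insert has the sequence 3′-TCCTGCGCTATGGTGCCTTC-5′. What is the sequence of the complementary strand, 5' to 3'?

The strand is given 3'→5', so its complement runs 5'→3' in the same left-to-right order: pair each base A↔T, G↔C.

5'-AGGACGCGATACCACGGAAG-3'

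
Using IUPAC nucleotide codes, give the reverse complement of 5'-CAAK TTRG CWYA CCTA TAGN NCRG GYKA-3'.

5'-TMRCCYGNNCTATAGGTRWGCYAAMTTG-3'

Standard pairs A↔T, G↔C; ambiguity codes pair R↔Y, K↔M, W↔W, N↔N. Complement (GTTMAAYCGWRTGGATATCNNGYCCRMT), then reverse for 5'→3'.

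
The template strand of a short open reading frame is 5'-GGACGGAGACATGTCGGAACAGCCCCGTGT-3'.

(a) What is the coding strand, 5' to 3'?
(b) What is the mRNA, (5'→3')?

(a) The coding strand is the reverse complement of the template: complement CCTGCCTCTGTACAGCCTTGTCGGGGCACA, then reverse.
(b) mRNA has the coding-strand sequence with T→U.

(a) 5'-ACACGGGGCTGTTCCGACATGTCTCCGTCC-3'
(b) 5'-ACACGGGGCUGUUCCGACAUGUCUCCGUCC-3'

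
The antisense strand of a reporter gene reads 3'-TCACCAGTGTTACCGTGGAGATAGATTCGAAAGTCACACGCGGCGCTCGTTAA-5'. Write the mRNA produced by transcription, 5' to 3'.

5′-AGUGGUCACAAUGGCACCUCUAUCUAAGCUUUCAGUGUGCGCCGCGAGCAAUU-3′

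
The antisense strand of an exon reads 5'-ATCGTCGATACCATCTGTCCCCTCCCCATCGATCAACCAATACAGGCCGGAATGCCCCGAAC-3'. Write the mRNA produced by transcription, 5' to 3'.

The mRNA has the sequence of the coding strand (reverse complement of the template) with T→U. Reverse complement of ATCGTCGATACCATCTGTCCCCTCCCCATCGATCAACCAATACAGGCCGGAATGCCCCGAAC is GTTCGGGGCATTCCGGCCTGTATTGGTTGATCGATGGGGAGGGGACAGATGGTATCGACGAT; then T→U.

5'-GUUCGGGGCAUUCCGGCCUGUAUUGGUUGAUCGAUGGGGAGGGGACAGAUGGUAUCGACGAU-3'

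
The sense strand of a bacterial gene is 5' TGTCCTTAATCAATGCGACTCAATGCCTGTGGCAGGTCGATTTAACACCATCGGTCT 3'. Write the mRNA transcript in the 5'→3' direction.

5'-UGUCCUUAAUCAAUGCGACUCAAUGCCUGUGGCAGGUCGAUUUAACACCAUCGGUCU-3'

mRNA has the coding-strand sequence with U in place of T.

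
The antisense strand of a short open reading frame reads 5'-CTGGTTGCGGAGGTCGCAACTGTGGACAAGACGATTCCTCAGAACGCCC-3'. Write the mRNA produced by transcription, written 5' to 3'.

The mRNA has the sequence of the coding strand (reverse complement of the template) with T→U. Reverse complement of CTGGTTGCGGAGGTCGCAACTGTGGACAAGACGATTCCTCAGAACGCCC is GGGCGTTCTGAGGAATCGTCTTGTCCACAGTTGCGACCTCCGCAACCAG; then T→U.

5'-GGGCGUUCUGAGGAAUCGUCUUGUCCACAGUUGCGACCUCCGCAACCAG-3'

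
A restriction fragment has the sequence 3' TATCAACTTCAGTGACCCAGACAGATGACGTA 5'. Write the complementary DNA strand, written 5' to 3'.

5'-ATAGTTGAAGTCACTGGGTCTGTCTACTGCAT-3'

The strand is given 3'→5', so its complement runs 5'→3' in the same left-to-right order: pair each base A↔T, G↔C.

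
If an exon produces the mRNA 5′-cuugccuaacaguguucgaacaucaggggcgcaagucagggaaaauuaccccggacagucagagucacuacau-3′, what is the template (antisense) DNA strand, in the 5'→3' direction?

5'-ATGTAGTGACTCTGACTGTCCGGGGTAATTTTCCCTGACTTGCGCCCCTGATGTTCGAACACTGTTAGGCAAG-3'

Replace U with T to get the coding DNA strand: CTTGCCTAACAGTGTTCGAACATCAGGGGCGCAAGTCAGGGAAAATTACCCCGGACAGTCAGAGTCACTACAT. The template strand is its reverse complement (complement GAACGGATTGTCACAAGCTTGTAGTCCCCGCGTTCAGTCCCTTTTAATGGGGCCTGTCAGTCTCAGTGATGTA, then reverse).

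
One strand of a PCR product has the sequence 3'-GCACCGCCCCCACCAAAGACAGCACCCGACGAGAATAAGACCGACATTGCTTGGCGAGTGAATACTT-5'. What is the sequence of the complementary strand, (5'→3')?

5'-CGTGGCGGGGGTGGTTTCTGTCGTGGGCTGCTCTTATTCTGGCTGTAACGAACCGCTCACTTATGAA-3'

The strand is given 3'→5', so its complement runs 5'→3' in the same left-to-right order: pair each base A↔T, G↔C.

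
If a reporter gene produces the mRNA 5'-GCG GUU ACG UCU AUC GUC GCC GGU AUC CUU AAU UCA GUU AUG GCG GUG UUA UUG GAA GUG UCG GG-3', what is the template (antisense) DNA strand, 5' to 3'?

Replace U with T to get the coding DNA strand: GCGGTTACGTCTATCGTCGCCGGTATCCTTAATTCAGTTATGGCGGTGTTATTGGAAGTGTCGGG. The template strand is its reverse complement (complement CGCCAATGCAGATAGCAGCGGCCATAGGAATTAAGTCAATACCGCCACAATAACCTTCACAGCCC, then reverse).

5'-CCCGACACTTCCAATAACACCGCCATAACTGAATTAAGGATACCGGCGACGATAGACGTAACCGC-3'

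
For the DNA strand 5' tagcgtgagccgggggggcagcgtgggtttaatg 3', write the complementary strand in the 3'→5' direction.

3'-ATCGCACTCGGCCCCCCCGTCGCACCCAAATTAC-5'

Base-pairing A↔T, G↔C gives the complement. The complementary strand is antiparallel, so paired with a 5'→3' strand it runs 3'→5'.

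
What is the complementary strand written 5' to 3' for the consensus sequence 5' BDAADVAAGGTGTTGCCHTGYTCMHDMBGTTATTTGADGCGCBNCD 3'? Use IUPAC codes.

5'-HGNVGCGCHTCAAATAACVKHDKGARCADGGCAACACCTTBHTTHV-3'

Standard pairs A↔T, G↔C; ambiguity codes pair Y↔R, M↔K, B↔V, D↔H, N↔N. Complement (VHTTHBTTCCACAACGGDACRAGKDHKVCAATAAACTHCGCGVNGH), then reverse for 5'→3'.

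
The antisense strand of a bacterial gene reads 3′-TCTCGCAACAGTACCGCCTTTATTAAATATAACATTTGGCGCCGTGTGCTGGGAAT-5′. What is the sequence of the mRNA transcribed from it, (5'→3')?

Reading the template 3'→5' as shown, RNA polymerase pairs each base (A→U, T→A, G↔C) to build mRNA 5'→3' directly.

5'-AGAGCGUUGUCAUGGCGGAAAUAAUUUAUAUUGUAAACCGCGGCACACGACCCUUA-3'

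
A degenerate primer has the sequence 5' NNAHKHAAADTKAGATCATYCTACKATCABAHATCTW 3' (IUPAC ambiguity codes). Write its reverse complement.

5'-WAGATDTVTGATMGTAGRATGATCTMAHTTTDMDTNN-3'

Standard pairs A↔T, G↔C; ambiguity codes pair Y↔R, K↔M, W↔W, B↔V, D↔H, N↔N. Complement (NNTDMDTTTHAMTCTAGTARGATGMTAGTVTDTAGAW), then reverse for 5'→3'.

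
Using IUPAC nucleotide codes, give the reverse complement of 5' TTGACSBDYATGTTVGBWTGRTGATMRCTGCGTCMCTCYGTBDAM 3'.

Standard pairs A↔T, G↔C; ambiguity codes pair R↔Y, M↔K, W↔W, S↔S, B↔V, D↔H. Complement (AACTGSVHRTACAABCVWACYACTAKYGACGCAGKGAGRCAVHTK), then reverse for 5'→3'.

5′-KTHVACRGAGKGACGCAGYKATCAYCAWVCBAACATRHVSGTCAA-3′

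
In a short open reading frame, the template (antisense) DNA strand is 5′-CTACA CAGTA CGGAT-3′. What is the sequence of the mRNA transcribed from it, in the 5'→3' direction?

RNA polymerase reads the template 3'→5' and synthesizes mRNA 5'→3' by base-pairing (A→U, T→A, G↔C). The complement of the template is GATGTGTCATGCCTA; antiparallel, so 5'→3' the coding strand is ATCCGTACTGTGTAG. Replace T with U for the mRNA.

5'-AUCCGUACUGUGUAG-3'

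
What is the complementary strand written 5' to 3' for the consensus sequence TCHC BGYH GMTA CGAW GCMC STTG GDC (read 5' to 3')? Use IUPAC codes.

Standard pairs A↔T, G↔C; ambiguity codes pair Y↔R, M↔K, W↔W, S↔S, B↔V, D↔H. Complement (AGDGVCRDCKATGCTWCGKGSAACCHG), then reverse for 5'→3'.

5′-GHCCAASGKGCWTCGTAKCDRCVGDGA-3′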